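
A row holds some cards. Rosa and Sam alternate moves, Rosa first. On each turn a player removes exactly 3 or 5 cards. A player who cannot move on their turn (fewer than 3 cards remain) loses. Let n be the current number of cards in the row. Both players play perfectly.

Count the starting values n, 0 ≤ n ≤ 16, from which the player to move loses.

7

Compute win/loss labels from the base case upward. A position with no move is L. Any other position is W if it can reach an L in one move, else L.
n=0: no move → L
n=1: no move → L
n=2: no move → L
n=3: reaches L-position 0 → W
n=4: reaches L-position 1 → W
n=5: reaches L-position 2 → W
n=6: reaches L-position 1 → W
n=7: reaches L-position 2 → W
n=8: only reaches 5(W), 3(W), all W → L
n=9: only reaches 6(W), 4(W), all W → L
n=10: only reaches 7(W), 5(W), all W → L
n=11: reaches L-position 8 → W
n=12: reaches L-position 9 → W
n=13: reaches L-position 10 → W
n=14: reaches L-position 9 → W
n=15: reaches L-position 10 → W
n=16: only reaches 13(W), 11(W), all W → L
L entries with 0 ≤ n ≤ 16: n = 0, 1, 2, 8, 9, 10, 16; that makes 7.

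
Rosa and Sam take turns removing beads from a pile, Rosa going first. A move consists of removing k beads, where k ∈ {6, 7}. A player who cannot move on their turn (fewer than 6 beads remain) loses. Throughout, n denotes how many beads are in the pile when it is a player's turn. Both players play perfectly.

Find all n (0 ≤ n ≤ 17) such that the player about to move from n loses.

0, 1, 2, 3, 4, 5, 13, 14, 15, 16, 17

Use the standard recursion: the mover loses at a terminal position; elsewhere, the mover wins exactly when some move hands the opponent an L position.
n=0: no move → L
n=1: no move → L
n=2: no move → L
n=3: no move → L
n=4: no move → L
n=5: no move → L
n=6: reaches L-position 0 → W
n=7: reaches L-position 1 → W
n=8: reaches L-position 2 → W
n=9: reaches L-position 3 → W
n=10: reaches L-position 4 → W
n=11: reaches L-position 5 → W
n=12: reaches L-position 5 → W
n=13: only reaches 7(W), 6(W), all W → L
n=14: only reaches 8(W), 7(W), all W → L
n=15: only reaches 9(W), 8(W), all W → L
n=16: only reaches 10(W), 9(W), all W → L
n=17: only reaches 11(W), 10(W), all W → L
The losing starting values of n are exactly the entries labelled L in this table (11 of them).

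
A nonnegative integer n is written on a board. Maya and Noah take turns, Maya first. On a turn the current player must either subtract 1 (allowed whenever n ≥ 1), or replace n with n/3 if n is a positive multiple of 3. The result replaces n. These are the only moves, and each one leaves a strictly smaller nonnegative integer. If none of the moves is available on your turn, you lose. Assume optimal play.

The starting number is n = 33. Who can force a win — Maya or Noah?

Use the standard recursion: the mover loses at a terminal position; elsewhere, the mover wins exactly when some move hands the opponent an L position.
n=0: no move → L
n=1: W (go to 0, an L position)
n=2: L (sole option 1(W) is W)
n=3: W (go to 2, an L position)
n=4: L (sole option 3(W) is W)
n=5: W (go to 4, an L position)
n=6: W (go to 2, an L position)
n=7: L (sole option 6(W) is W)
n=8: W (go to 7, an L position)
n=9: L (options 3(W), 8(W) are all W)
n=10: W (go to 9, an L position)
n=11: L (sole option 10(W) is W)
n=12: W (go to 4, an L position)
n=13: L (sole option 12(W) is W)
n=14: W (go to 13, an L position)
n=15: L (options 5(W), 14(W) are all W)
n=16: W (go to 15, an L position)
n=17: L (sole option 16(W) is W)
n=18: W (go to 17, an L position)
n=19: L (sole option 18(W) is W)
n=20: W (go to 19, an L position)
n=21: W (go to 7, an L position)
n=22: L (sole option 21(W) is W)
n=23: W (go to 22, an L position)
n=24: L (options 8(W), 23(W) are all W)
n=25: W (go to 24, an L position)
n=26: L (sole option 25(W) is W)
n=27: W (go to 9, an L position)
n=28: L (sole option 27(W) is W)
n=29: W (go to 28, an L position)
n=30: L (options 10(W), 29(W) are all W)
n=31: W (go to 30, an L position)
n=32: L (sole option 31(W) is W)
n=33: W (go to 11, an L position)
The starting position 33 is W: Maya should move to 11, handing over an L position.

Maya wins.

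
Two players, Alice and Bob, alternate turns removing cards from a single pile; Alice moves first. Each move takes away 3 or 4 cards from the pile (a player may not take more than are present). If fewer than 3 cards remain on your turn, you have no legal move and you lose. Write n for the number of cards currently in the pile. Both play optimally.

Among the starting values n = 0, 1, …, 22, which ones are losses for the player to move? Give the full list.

0, 1, 2, 7, 8, 9, 14, 15, 16, 21, 22

Positions with no move are L. A position that does have a move is losing for the player to move precisely when every available move leads to a winning position for the opponent. Fill in the labels:
n=0: no move → L
n=1: no move → L
n=2: no move → L
n=3: W (go to 0, an L position)
n=4: W (go to 1, an L position)
n=5: W (go to 2, an L position)
n=6: W (go to 2, an L position)
n=7: L (options 4(W), 3(W) are all W)
n=8: L (options 5(W), 4(W) are all W)
n=9: L (options 6(W), 5(W) are all W)
n=10: W (go to 7, an L position)
n=11: W (go to 8, an L position)
n=12: W (go to 9, an L position)
n=13: W (go to 9, an L position)
n=14: L (options 11(W), 10(W) are all W)
n=15: L (options 12(W), 11(W) are all W)
n=16: L (options 13(W), 12(W) are all W)
n=17: W (go to 14, an L position)
n=18: W (go to 15, an L position)
n=19: W (go to 16, an L position)
n=20: W (go to 16, an L position)
n=21: L (options 18(W), 17(W) are all W)
n=22: L (options 19(W), 18(W) are all W)
The losing starting values of n are exactly the entries labelled L in this table (11 of them).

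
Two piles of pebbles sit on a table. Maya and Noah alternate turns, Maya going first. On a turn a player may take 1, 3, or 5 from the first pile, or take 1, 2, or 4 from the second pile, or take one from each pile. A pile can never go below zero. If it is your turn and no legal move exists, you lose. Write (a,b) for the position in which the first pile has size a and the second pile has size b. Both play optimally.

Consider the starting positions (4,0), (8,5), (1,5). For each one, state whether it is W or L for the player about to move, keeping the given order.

Classify positions by backward induction: terminal positions (no move available) are L. From any other position, the mover wins iff some move reaches an L.
No move ever increases a pile, so every position that can arise here has a ≤ 8 and b ≤ 5; it is enough to label the cells with 0 ≤ a ≤ 8 and 0 ≤ b ≤ 5.
Every move lowers a or b (never raises either), so fill the grid row by row in increasing a, and left to right within a row: each cell's successors are then already labelled.
      b=0  b=1  b=2  b=3  b=4  b=5
a=0:    L    W    W    L    W    W
a=1:    W    W    L    W    W    L
a=2:    L    W    W    W    W    W
a=3:    W    W    L    W    W    L
a=4:    L    W    W    W    W    W
a=5:    W    W    L    W    W    L
a=6:    L    W    W    W    W    W
a=7:    W    W    L    W    W    L
a=8:    L    W    W    W    W    W
Cells with no legal move (terminal, hence L): (0,0).
The remaining L cells, each justified by listing all of its moves:
(0,3): moves to (0,2)(W), (0,1)(W); every one is W ⇒ L
(1,2): moves to (0,2)(W), (1,1)(W), (1,0)(W), (0,1)(W); every one is W ⇒ L
(1,5): moves to (0,5)(W), (1,4)(W), (1,3)(W), (1,1)(W), (0,4)(W); every one is W ⇒ L
(2,0): the only move is to (1,0)(W), a W ⇒ L
(3,2): moves to (2,2)(W), (0,2)(W), (3,1)(W), (3,0)(W), (2,1)(W); every one is W ⇒ L
(3,5): moves to (2,5)(W), (0,5)(W), (3,4)(W), (3,3)(W), (3,1)(W), (2,4)(W); every one is W ⇒ L
(4,0): moves to (3,0)(W), (1,0)(W); every one is W ⇒ L
(5,2): moves to (4,2)(W), (2,2)(W), (0,2)(W), (5,1)(W), (5,0)(W), (4,1)(W); every one is W ⇒ L
(5,5): moves to (4,5)(W), (2,5)(W), (0,5)(W), (5,4)(W), (5,3)(W), (5,1)(W), (4,4)(W); every one is W ⇒ L
(6,0): moves to (5,0)(W), (3,0)(W), (1,0)(W); every one is W ⇒ L
(7,2): moves to (6,2)(W), (4,2)(W), (2,2)(W), (7,1)(W), (7,0)(W), (6,1)(W); every one is W ⇒ L
(7,5): moves to (6,5)(W), (4,5)(W), (2,5)(W), (7,4)(W), (7,3)(W), (7,1)(W), (6,4)(W); every one is W ⇒ L
(8,0): moves to (7,0)(W), (5,0)(W), (3,0)(W); every one is W ⇒ L
Every other cell has at least one move into one of the L cells above, so it is W.
(4,0): one of the L cells justified above, so L
(8,5): the move to (7,5) reaches an L cell, so W
(1,5): one of the L cells justified above, so L

(4,0): L, (8,5): W, (1,5): L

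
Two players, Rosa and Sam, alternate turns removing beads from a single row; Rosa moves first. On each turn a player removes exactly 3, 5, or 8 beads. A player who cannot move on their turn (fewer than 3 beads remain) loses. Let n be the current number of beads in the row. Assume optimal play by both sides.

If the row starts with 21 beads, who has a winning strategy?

Rosa wins.

Compute win/loss labels from the base case upward. A position with no move is L. Any other position is W if it can reach an L in one move, else L.
n=0: no move → L
n=1: no move → L
n=2: no move → L
n=3: can move to 0, which is L ⇒ W
n=4: can move to 1, which is L ⇒ W
n=5: can move to 2, which is L ⇒ W
n=6: can move to 1, which is L ⇒ W
n=7: can move to 2, which is L ⇒ W
n=8: can move to 0, which is L ⇒ W
n=9: can move to 1, which is L ⇒ W
n=10: can move to 2, which is L ⇒ W
n=11: moves to 8(W), 6(W), 3(W); every one is W ⇒ L
n=12: moves to 9(W), 7(W), 4(W); every one is W ⇒ L
n=13: moves to 10(W), 8(W), 5(W); every one is W ⇒ L
n=14: can move to 11, which is L ⇒ W
n=15: can move to 12, which is L ⇒ W
n=16: can move to 13, which is L ⇒ W
n=17: can move to 12, which is L ⇒ W
n=18: can move to 13, which is L ⇒ W
n=19: can move to 11, which is L ⇒ W
n=20: can move to 12, which is L ⇒ W
n=21: can move to 13, which is L ⇒ W
The starting position 21 is W: Rosa should remove 8, leaving 13, handing over an L position.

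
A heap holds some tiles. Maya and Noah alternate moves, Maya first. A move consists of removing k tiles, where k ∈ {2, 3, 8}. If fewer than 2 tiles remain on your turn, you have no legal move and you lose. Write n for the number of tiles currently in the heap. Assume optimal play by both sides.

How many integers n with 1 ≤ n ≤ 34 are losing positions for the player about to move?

13

Label each position W (a win for the player to move) or L (a loss). A position with no legal move is L; any other position is W exactly when some move reaches an L, and L when every move reaches a W.
n=0: no move → L
n=1: no move → L
n=2: W (go to 0, an L position)
n=3: W (go to 1, an L position)
n=4: W (go to 1, an L position)
n=5: L (options 3(W), 2(W) are all W)
n=6: L (options 4(W), 3(W) are all W)
n=7: W (go to 5, an L position)
n=8: W (go to 6, an L position)
n=9: W (go to 6, an L position)
n=10: L (options 8(W), 7(W), 2(W) are all W)
n=11: L (options 9(W), 8(W), 3(W) are all W)
n=12: W (go to 10, an L position)
n=13: W (go to 11, an L position)
n=14: W (go to 11, an L position)
n=15: L (options 13(W), 12(W), 7(W) are all W)
n=16: L (options 14(W), 13(W), 8(W) are all W)
n=17: W (go to 15, an L position)
n=18: W (go to 16, an L position)
n=19: W (go to 16, an L position)
n=20: L (options 18(W), 17(W), 12(W) are all W)
n=21: L (options 19(W), 18(W), 13(W) are all W)
n=22: W (go to 20, an L position)
n=23: W (go to 21, an L position)
n=24: W (go to 21, an L position)
n=25: L (options 23(W), 22(W), 17(W) are all W)
n=26: L (options 24(W), 23(W), 18(W) are all W)
n=27: W (go to 25, an L position)
n=28: W (go to 26, an L position)
n=29: W (go to 26, an L position)
n=30: L (options 28(W), 27(W), 22(W) are all W)
n=31: L (options 29(W), 28(W), 23(W) are all W)
n=32: W (go to 30, an L position)
n=33: W (go to 31, an L position)
n=34: W (go to 31, an L position)
L entries with 1 ≤ n ≤ 34 (n=0 is outside the asked range and is not counted): n = 1, 5, 6, 10, 11, 15, 16, 20, 21, 25, 26, 30, 31; that makes 13.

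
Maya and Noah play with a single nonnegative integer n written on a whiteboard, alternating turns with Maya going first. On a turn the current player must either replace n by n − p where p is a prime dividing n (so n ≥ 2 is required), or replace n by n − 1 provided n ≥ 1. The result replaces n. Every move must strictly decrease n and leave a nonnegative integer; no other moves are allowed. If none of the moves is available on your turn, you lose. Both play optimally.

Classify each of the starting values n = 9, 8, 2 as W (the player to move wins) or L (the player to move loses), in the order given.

9: W, 8: L, 2: W

Classify positions by backward induction: terminal positions (no move available) are L. From any other position, the mover wins iff some move reaches an L.
n=0: no move → L
n=1: reaches L-position 0 → W
n=2: reaches L-position 0 → W
n=3: reaches L-position 0 → W
n=4: only reaches 2(W), 3(W), all W → L
n=5: reaches L-position 0 → W
n=6: reaches L-position 4 → W
n=7: reaches L-position 0 → W
n=8: only reaches 6(W), 7(W), all W → L
n=9: reaches L-position 8 → W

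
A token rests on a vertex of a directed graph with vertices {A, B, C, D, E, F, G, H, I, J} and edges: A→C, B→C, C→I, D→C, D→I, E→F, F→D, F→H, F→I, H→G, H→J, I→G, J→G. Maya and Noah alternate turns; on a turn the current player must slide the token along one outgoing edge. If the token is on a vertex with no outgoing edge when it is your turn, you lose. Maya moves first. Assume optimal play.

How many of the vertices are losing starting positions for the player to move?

Use the standard recursion: the mover loses at a terminal position; elsewhere, the mover wins exactly when some move hands the opponent an L position.
Every edge goes from a vertex to one that appears earlier in the order G, J, H, I, C, D, F, A, E, B, so processing vertices in that order labels each vertex after all of its successors.
G: no outgoing edge → L
J: W (go to G, an L position)
H: W (go to G, an L position)
I: W (go to G, an L position)
C: L (sole option I(W) is W)
D: W (go to C, an L position)
F: L (options D(W), I(W), H(W) are all W)
A: W (go to C, an L position)
E: W (go to F, an L position)
B: W (go to C, an L position)
The L vertices are C, F, G; that is 3 in all.

3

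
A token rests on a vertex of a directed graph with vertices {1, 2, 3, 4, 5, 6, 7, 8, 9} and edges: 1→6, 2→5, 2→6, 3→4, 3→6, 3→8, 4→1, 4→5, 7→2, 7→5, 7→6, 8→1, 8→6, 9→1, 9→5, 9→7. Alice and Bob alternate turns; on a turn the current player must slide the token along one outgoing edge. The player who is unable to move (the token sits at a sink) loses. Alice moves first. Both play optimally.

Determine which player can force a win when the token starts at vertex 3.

Classify positions by backward induction: terminal positions (no move available) are L. From any other position, the mover wins iff some move reaches an L.
Every edge goes from a vertex to one that appears earlier in the order 6, 5, 2, 1, 7, 9, 8, 4, 3, so processing vertices in that order labels each vertex after all of its successors.
6: no outgoing edge → L
5: no outgoing edge → L
2: reaches L-position 5 → W
1: reaches L-position 6 → W
7: reaches L-position 5 → W
9: reaches L-position 5 → W
8: reaches L-position 6 → W
4: reaches L-position 5 → W
3: reaches L-position 6 → W
The starting position 3 is W: Alice should move to 6, handing over an L position.

Alice wins.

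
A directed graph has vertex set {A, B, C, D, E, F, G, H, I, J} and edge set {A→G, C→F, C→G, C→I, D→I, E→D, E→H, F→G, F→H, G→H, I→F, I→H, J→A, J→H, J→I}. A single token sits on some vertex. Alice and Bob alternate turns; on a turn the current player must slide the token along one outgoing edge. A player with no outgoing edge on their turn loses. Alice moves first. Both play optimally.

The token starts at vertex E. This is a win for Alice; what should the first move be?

Classify positions by backward induction: terminal positions (no move available) are L. From any other position, the mover wins iff some move reaches an L.
Every edge goes from a vertex to one that appears earlier in the order H, B, G, F, A, I, C, D, J, E, so processing vertices in that order labels each vertex after all of its successors.
H: no outgoing edge → L
B: no outgoing edge → L
G: can move to H, which is L ⇒ W
F: can move to H, which is L ⇒ W
A: the only move is to G(W), a W ⇒ L
I: can move to H, which is L ⇒ W
C: moves to I(W), F(W), G(W); every one is W ⇒ L
D: the only move is to I(W), a W ⇒ L
J: can move to A, which is L ⇒ W
E: can move to D, which is L ⇒ W
From E, the L positions reachable in one move are: D, H. Any move reaching one of these is winning.

Move to D.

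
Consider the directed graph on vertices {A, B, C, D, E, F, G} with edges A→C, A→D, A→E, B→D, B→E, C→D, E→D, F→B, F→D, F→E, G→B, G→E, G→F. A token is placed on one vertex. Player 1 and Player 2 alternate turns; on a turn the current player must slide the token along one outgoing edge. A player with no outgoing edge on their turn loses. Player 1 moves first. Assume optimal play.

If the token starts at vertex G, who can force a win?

Player 2 wins.

Work bottom-up. With no move the player to move loses. Otherwise the position is W if at least one move leads to an L position for the opponent, and L if every move leads to a W.
Every edge goes from a vertex to one that appears earlier in the order D, E, B, F, C, G, A, so processing vertices in that order labels each vertex after all of its successors.
D: no outgoing edge → L
E: W (go to D, an L position)
B: W (go to D, an L position)
F: W (go to D, an L position)
C: W (go to D, an L position)
G: L (options F(W), B(W), E(W) are all W)
A: W (go to D, an L position)
The starting position G is L: whatever Player 1 does, the opponent receives a W position.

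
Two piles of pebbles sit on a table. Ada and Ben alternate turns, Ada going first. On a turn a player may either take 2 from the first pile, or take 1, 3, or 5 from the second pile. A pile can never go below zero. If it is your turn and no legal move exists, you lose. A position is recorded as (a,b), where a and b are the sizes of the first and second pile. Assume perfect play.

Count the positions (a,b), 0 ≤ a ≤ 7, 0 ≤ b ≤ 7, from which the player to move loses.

Classify positions by backward induction: terminal positions (no move available) are L. From any other position, the mover wins iff some move reaches an L.
Every move lowers a or b (never raises either), so fill the grid row by row in increasing a, and left to right within a row: each cell's successors are then already labelled.
      b=0  b=1  b=2  b=3  b=4  b=5  b=6  b=7
a=0:    L    W    L    W    L    W    L    W
a=1:    L    W    L    W    L    W    L    W
a=2:    W    L    W    L    W    L    W    L
a=3:    W    L    W    L    W    L    W    L
a=4:    L    W    L    W    L    W    L    W
a=5:    L    W    L    W    L    W    L    W
a=6:    W    L    W    L    W    L    W    L
a=7:    W    L    W    L    W    L    W    L
Cells with no legal move (terminal, hence L): (0,0), (1,0).
The remaining L cells, each justified by listing all of its moves:
(0,2): →(0,1)(W) only, which is W, so L
(0,4): →(0,3)(W), (0,1)(W) — all W, so L
(0,6): →(0,5)(W), (0,3)(W), (0,1)(W) — all W, so L
(1,2): →(1,1)(W) only, which is W, so L
(1,4): →(1,3)(W), (1,1)(W) — all W, so L
(1,6): →(1,5)(W), (1,3)(W), (1,1)(W) — all W, so L
(2,1): →(0,1)(W), (2,0)(W) — all W, so L
(2,3): →(0,3)(W), (2,2)(W), (2,0)(W) — all W, so L
(2,5): →(0,5)(W), (2,4)(W), (2,2)(W), (2,0)(W) — all W, so L
(2,7): →(0,7)(W), (2,6)(W), (2,4)(W), (2,2)(W) — all W, so L
(3,1): →(1,1)(W), (3,0)(W) — all W, so L
(3,3): →(1,3)(W), (3,2)(W), (3,0)(W) — all W, so L
(3,5): →(1,5)(W), (3,4)(W), (3,2)(W), (3,0)(W) — all W, so L
(3,7): →(1,7)(W), (3,6)(W), (3,4)(W), (3,2)(W) — all W, so L
(4,0): →(2,0)(W) only, which is W, so L
(4,2): →(2,2)(W), (4,1)(W) — all W, so L
(4,4): →(2,4)(W), (4,3)(W), (4,1)(W) — all W, so L
(4,6): →(2,6)(W), (4,5)(W), (4,3)(W), (4,1)(W) — all W, so L
(5,0): →(3,0)(W) only, which is W, so L
(5,2): →(3,2)(W), (5,1)(W) — all W, so L
(5,4): →(3,4)(W), (5,3)(W), (5,1)(W) — all W, so L
(5,6): →(3,6)(W), (5,5)(W), (5,3)(W), (5,1)(W) — all W, so L
(6,1): →(4,1)(W), (6,0)(W) — all W, so L
(6,3): →(4,3)(W), (6,2)(W), (6,0)(W) — all W, so L
(6,5): →(4,5)(W), (6,4)(W), (6,2)(W), (6,0)(W) — all W, so L
(6,7): →(4,7)(W), (6,6)(W), (6,4)(W), (6,2)(W) — all W, so L
(7,1): →(5,1)(W), (7,0)(W) — all W, so L
(7,3): →(5,3)(W), (7,2)(W), (7,0)(W) — all W, so L
(7,5): →(5,5)(W), (7,4)(W), (7,2)(W), (7,0)(W) — all W, so L
(7,7): →(5,7)(W), (7,6)(W), (7,4)(W), (7,2)(W) — all W, so L
Every other cell has at least one move into one of the L cells above, so it is W.
L cells per row: a=0: 4, a=1: 4, a=2: 4, a=3: 4, a=4: 4, a=5: 4, a=6: 4, a=7: 4; total 32.

32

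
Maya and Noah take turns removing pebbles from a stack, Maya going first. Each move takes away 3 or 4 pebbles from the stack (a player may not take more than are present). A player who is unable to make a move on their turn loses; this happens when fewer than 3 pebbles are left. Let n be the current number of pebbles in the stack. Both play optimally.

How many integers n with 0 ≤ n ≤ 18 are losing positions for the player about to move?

Compute win/loss labels from the base case upward. A position with no move is L. Any other position is W if it can reach an L in one move, else L.
n=0: no move → L
n=1: no move → L
n=2: no move → L
n=3: W (go to 0, an L position)
n=4: W (go to 1, an L position)
n=5: W (go to 2, an L position)
n=6: W (go to 2, an L position)
n=7: L (options 4(W), 3(W) are all W)
n=8: L (options 5(W), 4(W) are all W)
n=9: L (options 6(W), 5(W) are all W)
n=10: W (go to 7, an L position)
n=11: W (go to 8, an L position)
n=12: W (go to 9, an L position)
n=13: W (go to 9, an L position)
n=14: L (options 11(W), 10(W) are all W)
n=15: L (options 12(W), 11(W) are all W)
n=16: L (options 13(W), 12(W) are all W)
n=17: W (go to 14, an L position)
n=18: W (go to 15, an L position)
L entries with 0 ≤ n ≤ 18: n = 0, 1, 2, 7, 8, 9, 14, 15, 16; that makes 9.

9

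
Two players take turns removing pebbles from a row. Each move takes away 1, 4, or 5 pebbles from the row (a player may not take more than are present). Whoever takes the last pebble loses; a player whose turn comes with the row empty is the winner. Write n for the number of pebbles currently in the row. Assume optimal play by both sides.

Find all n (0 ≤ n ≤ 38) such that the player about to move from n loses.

Positions with no move are W. A position that does have a move is losing for the player to move precisely when every available move leads to a winning position for the opponent. Fill in the labels:
n=0: no move; the opponent has just taken the last pebble and therefore loses → W
n=1: →0(W) only, which is W, so L
n=2: →1(L), so W
n=3: →2(W) only, which is W, so L
n=4: →3(L), so W
n=5: →1(L), so W
n=6: →1(L), so W
n=7: →3(L), so W
n=8: →3(L), so W
n=9: →8(W), 5(W), 4(W) — all W, so L
n=10: →9(L), so W
n=11: →10(W), 7(W), 6(W) — all W, so L
n=12: →11(L), so W
n=13: →9(L), so W
n=14: →9(L), so W
n=15: →11(L), so W
n=16: →11(L), so W
n=17: →16(W), 13(W), 12(W) — all W, so L
n=18: →17(L), so W
n=19: →18(W), 15(W), 14(W) — all W, so L
n=20: →19(L), so W
n=21: →17(L), so W
n=22: →17(L), so W
n=23: →19(L), so W
n=24: →19(L), so W
n=25: →24(W), 21(W), 20(W) — all W, so L
n=26: →25(L), so W
n=27: →26(W), 23(W), 22(W) — all W, so L
n=28: →27(L), so W
n=29: →25(L), so W
n=30: →25(L), so W
n=31: →27(L), so W
n=32: →27(L), so W
n=33: →32(W), 29(W), 28(W) — all W, so L
n=34: →33(L), so W
n=35: →34(W), 31(W), 30(W) — all W, so L
n=36: →35(L), so W
n=37: →33(L), so W
n=38: →33(L), so W
Reading off the rows marked L gives the requested list; there are 10 such values of n.

1, 3, 9, 11, 17, 19, 25, 27, 33, 35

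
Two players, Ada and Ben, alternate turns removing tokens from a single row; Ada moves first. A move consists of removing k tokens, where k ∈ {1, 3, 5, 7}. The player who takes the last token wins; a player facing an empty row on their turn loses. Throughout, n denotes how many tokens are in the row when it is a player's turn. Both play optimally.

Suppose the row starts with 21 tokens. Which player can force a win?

Ada wins.

Label each position W (a win for the player to move) or L (a loss). A position with no legal move is L; any other position is W exactly when some move reaches an L, and L when every move reaches a W.
n=0: no move → L
n=1: →0(L), so W
n=2: →1(W) only, which is W, so L
n=3: →2(L), so W
n=4: →3(W), 1(W) — all W, so L
n=5: →4(L), so W
n=6: →5(W), 3(W), 1(W) — all W, so L
n=7: →6(L), so W
n=8: →7(W), 5(W), 3(W), 1(W) — all W, so L
n=9: →8(L), so W
n=10: →9(W), 7(W), 5(W), 3(W) — all W, so L
n=11: →10(L), so W
n=12: →11(W), 9(W), 7(W), 5(W) — all W, so L
n=13: →12(L), so W
n=14: →13(W), 11(W), 9(W), 7(W) — all W, so L
n=15: →14(L), so W
n=16: →15(W), 13(W), 11(W), 9(W) — all W, so L
n=17: →16(L), so W
n=18: →17(W), 15(W), 13(W), 11(W) — all W, so L
n=19: →18(L), so W
n=20: →19(W), 17(W), 15(W), 13(W) — all W, so L
n=21: →20(L), so W
From 21 Ada can remove 1, leaving 20, reaching an L position.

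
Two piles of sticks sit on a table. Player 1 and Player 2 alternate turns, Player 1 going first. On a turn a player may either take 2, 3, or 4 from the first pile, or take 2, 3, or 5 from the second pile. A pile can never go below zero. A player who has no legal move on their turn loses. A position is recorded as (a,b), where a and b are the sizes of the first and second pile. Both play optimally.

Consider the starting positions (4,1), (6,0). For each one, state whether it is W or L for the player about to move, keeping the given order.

Work bottom-up. With no move the player to move loses. Otherwise the position is W if at least one move leads to an L position for the opponent, and L if every move leads to a W.
No move ever increases a pile, so every position that can arise here has a ≤ 6 and b ≤ 1; it is enough to label the cells with 0 ≤ a ≤ 6 and 0 ≤ b ≤ 1.
Every move lowers a or b (never raises either), so fill the grid row by row in increasing a, and left to right within a row: each cell's successors are then already labelled.
      b=0  b=1
a=0:    L    L
a=1:    L    L
a=2:    W    W
a=3:    W    W
a=4:    W    W
a=5:    W    W
a=6:    L    L
Cells with no legal move (terminal, hence L): (0,0), (0,1), (1,0), (1,1).
The remaining L cells, each justified by listing all of its moves:
(6,0): →(4,0)(W), (3,0)(W), (2,0)(W) — all W, so L
(6,1): →(4,1)(W), (3,1)(W), (2,1)(W) — all W, so L
Every other cell has at least one move into one of the L cells above, so it is W.
(4,1): the move to (1,1) reaches an L cell, so W
(6,0): one of the L cells justified above, so L

(4,1): W, (6,0): L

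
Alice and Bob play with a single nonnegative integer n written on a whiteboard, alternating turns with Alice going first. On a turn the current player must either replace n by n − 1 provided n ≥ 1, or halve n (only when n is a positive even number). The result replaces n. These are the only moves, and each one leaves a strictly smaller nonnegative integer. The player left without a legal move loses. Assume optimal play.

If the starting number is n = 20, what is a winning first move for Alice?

Build the W/L table. Terminal = L. A non-terminal position is W if it has a move to some L; otherwise it is L.
n=0: no move → L
n=1: can move to 0, which is L ⇒ W
n=2: the only move is to 1(W), a W ⇒ L
n=3: can move to 2, which is L ⇒ W
n=4: can move to 2, which is L ⇒ W
n=5: the only move is to 4(W), a W ⇒ L
n=6: can move to 5, which is L ⇒ W
n=7: the only move is to 6(W), a W ⇒ L
n=8: can move to 7, which is L ⇒ W
n=9: the only move is to 8(W), a W ⇒ L
n=10: can move to 5, which is L ⇒ W
n=11: the only move is to 10(W), a W ⇒ L
n=12: can move to 11, which is L ⇒ W
n=13: the only move is to 12(W), a W ⇒ L
n=14: can move to 7, which is L ⇒ W
n=15: the only move is to 14(W), a W ⇒ L
n=16: can move to 15, which is L ⇒ W
n=17: the only move is to 16(W), a W ⇒ L
n=18: can move to 9, which is L ⇒ W
n=19: the only move is to 18(W), a W ⇒ L
n=20: can move to 19, which is L ⇒ W
From 20, the L positions reachable in one move are: 19.

Move to 19.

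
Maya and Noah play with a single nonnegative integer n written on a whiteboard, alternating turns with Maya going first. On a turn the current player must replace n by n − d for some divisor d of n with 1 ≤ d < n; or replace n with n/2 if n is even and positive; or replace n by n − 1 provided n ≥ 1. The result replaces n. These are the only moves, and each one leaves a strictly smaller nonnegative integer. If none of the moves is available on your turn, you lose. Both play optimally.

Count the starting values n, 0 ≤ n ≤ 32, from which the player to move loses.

16

Use the standard recursion: the mover loses at a terminal position; elsewhere, the mover wins exactly when some move hands the opponent an L position.
n=0: no move → L
n=1: →0(L), so W
n=2: →1(W) only, which is W, so L
n=3: →2(L), so W
n=4: →2(L), so W
n=5: →4(W) only, which is W, so L
n=6: →5(L), so W
n=7: →6(W) only, which is W, so L
n=8: →7(L), so W
n=9: →6(W), 8(W) — all W, so L
n=10: →5(L), so W
n=11: →10(W) only, which is W, so L
n=12: →9(L), so W
n=13: →12(W) only, which is W, so L
n=14: →7(L), so W
n=15: →10(W), 12(W), 14(W) — all W, so L
n=16: →15(L), so W
n=17: →16(W) only, which is W, so L
n=18: →9(L), so W
n=19: →18(W) only, which is W, so L
n=20: →15(L), so W
n=21: →14(W), 18(W), 20(W) — all W, so L
n=22: →11(L), so W
n=23: →22(W) only, which is W, so L
n=24: →21(L), so W
n=25: →20(W), 24(W) — all W, so L
n=26: →13(L), so W
n=27: →18(W), 24(W), 26(W) — all W, so L
n=28: →21(L), so W
n=29: →28(W) only, which is W, so L
n=30: →15(L), so W
n=31: →30(W) only, which is W, so L
n=32: →31(L), so W
L entries with 0 ≤ n ≤ 32: n = 0, 2, 5, 7, 9, 11, 13, 15, 17, 19, 21, 23, 25, 27, 29, 31; that makes 16.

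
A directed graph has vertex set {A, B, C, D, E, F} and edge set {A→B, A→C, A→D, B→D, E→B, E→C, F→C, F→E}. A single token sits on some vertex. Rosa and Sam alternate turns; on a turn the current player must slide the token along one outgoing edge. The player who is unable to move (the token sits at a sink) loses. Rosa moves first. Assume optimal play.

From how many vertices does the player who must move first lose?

Work bottom-up. With no move the player to move loses. Otherwise the position is W if at least one move leads to an L position for the opponent, and L if every move leads to a W.
Every edge goes from a vertex to one that appears earlier in the order C, D, B, A, E, F, so processing vertices in that order labels each vertex after all of its successors.
C: no outgoing edge → L
D: no outgoing edge → L
B: W (go to D, an L position)
A: W (go to D, an L position)
E: W (go to C, an L position)
F: W (go to C, an L position)
The L vertices are C, D; that is 2 in all.

2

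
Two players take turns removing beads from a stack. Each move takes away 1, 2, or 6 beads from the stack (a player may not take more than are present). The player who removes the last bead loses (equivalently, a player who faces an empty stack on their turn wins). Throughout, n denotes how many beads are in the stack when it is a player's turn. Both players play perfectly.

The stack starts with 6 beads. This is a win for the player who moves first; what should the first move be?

Remove 2, leaving 4.

Positions with no move are W. A position that does have a move is losing for the player to move precisely when every available move leads to a winning position for the opponent. Fill in the labels:
n=0: no move; the opponent has just taken the last bead and therefore loses → W
n=1: the only move is to 0(W), a W ⇒ L
n=2: can move to 1, which is L ⇒ W
n=3: can move to 1, which is L ⇒ W
n=4: moves to 3(W), 2(W); every one is W ⇒ L
n=5: can move to 4, which is L ⇒ W
n=6: can move to 4, which is L ⇒ W
From 6, the L positions reachable in one move are: 4.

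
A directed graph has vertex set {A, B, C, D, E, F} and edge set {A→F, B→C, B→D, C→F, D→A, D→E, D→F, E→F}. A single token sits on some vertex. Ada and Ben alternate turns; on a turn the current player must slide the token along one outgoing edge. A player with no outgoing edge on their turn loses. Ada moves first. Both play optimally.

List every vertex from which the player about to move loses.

Build the W/L table. Terminal = L. A non-terminal position is W if it has a move to some L; otherwise it is L.
Every edge goes from a vertex to one that appears earlier in the order F, E, A, D, C, B, so processing vertices in that order labels each vertex after all of its successors.
F: no outgoing edge → L
E: →F(L), so W
A: →F(L), so W
D: →F(L), so W
C: →F(L), so W
B: →C(W), D(W) — all W, so L
The losing starting vertices are exactly the entries labelled L in this table (2 of them).

B, F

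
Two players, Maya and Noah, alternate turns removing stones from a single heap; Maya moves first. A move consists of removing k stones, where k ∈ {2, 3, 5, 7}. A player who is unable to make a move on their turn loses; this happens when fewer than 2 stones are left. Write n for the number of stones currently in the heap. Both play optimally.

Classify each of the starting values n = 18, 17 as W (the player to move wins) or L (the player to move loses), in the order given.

18: L, 17: W

Work bottom-up. With no move the player to move loses. Otherwise the position is W if at least one move leads to an L position for the opponent, and L if every move leads to a W.
n=0: no move → L
n=1: no move → L
n=2: →0(L), so W
n=3: →1(L), so W
n=4: →1(L), so W
n=5: →0(L), so W
n=6: →1(L), so W
n=7: →0(L), so W
n=8: →1(L), so W
n=9: →7(W), 6(W), 4(W), 2(W) — all W, so L
n=10: →8(W), 7(W), 5(W), 3(W) — all W, so L
n=11: →9(L), so W
n=12: →10(L), so W
n=13: →10(L), so W
n=14: →9(L), so W
n=15: →10(L), so W
n=16: →9(L), so W
n=17: →10(L), so W
n=18: →16(W), 15(W), 13(W), 11(W) — all W, so L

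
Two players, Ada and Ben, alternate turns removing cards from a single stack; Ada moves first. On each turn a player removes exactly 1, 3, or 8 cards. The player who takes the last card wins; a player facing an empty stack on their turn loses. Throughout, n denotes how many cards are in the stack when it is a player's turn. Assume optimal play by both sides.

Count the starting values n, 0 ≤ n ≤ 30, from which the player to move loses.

Classify positions by backward induction: terminal positions (no move available) are L. From any other position, the mover wins iff some move reaches an L.
n=0: no move → L
n=1: reaches L-position 0 → W
n=2: only reaches 1(W), which is W → L
n=3: reaches L-position 2 → W
n=4: only reaches 3(W), 1(W), all W → L
n=5: reaches L-position 4 → W
n=6: only reaches 5(W), 3(W), all W → L
n=7: reaches L-position 6 → W
n=8: reaches L-position 0 → W
n=9: reaches L-position 6 → W
n=10: reaches L-position 2 → W
n=11: only reaches 10(W), 8(W), 3(W), all W → L
n=12: reaches L-position 11 → W
n=13: only reaches 12(W), 10(W), 5(W), all W → L
n=14: reaches L-position 13 → W
n=15: only reaches 14(W), 12(W), 7(W), all W → L
n=16: reaches L-position 15 → W
n=17: only reaches 16(W), 14(W), 9(W), all W → L
n=18: reaches L-position 17 → W
n=19: reaches L-position 11 → W
n=20: reaches L-position 17 → W
n=21: reaches L-position 13 → W
n=22: only reaches 21(W), 19(W), 14(W), all W → L
n=23: reaches L-position 22 → W
n=24: only reaches 23(W), 21(W), 16(W), all W → L
n=25: reaches L-position 24 → W
n=26: only reaches 25(W), 23(W), 18(W), all W → L
n=27: reaches L-position 26 → W
n=28: only reaches 27(W), 25(W), 20(W), all W → L
n=29: reaches L-position 28 → W
n=30: reaches L-position 22 → W
L entries with 0 ≤ n ≤ 30: n = 0, 2, 4, 6, 11, 13, 15, 17, 22, 24, 26, 28; that makes 12.

12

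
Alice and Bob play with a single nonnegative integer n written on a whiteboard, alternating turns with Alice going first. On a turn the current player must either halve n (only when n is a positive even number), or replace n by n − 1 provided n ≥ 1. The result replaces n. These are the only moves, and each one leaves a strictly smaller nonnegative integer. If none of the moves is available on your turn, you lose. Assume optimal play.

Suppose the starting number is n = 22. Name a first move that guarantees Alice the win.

Move to 11.

Work bottom-up. With no move the player to move loses. Otherwise the position is W if at least one move leads to an L position for the opponent, and L if every move leads to a W.
n=0: no move → L
n=1: →0(L), so W
n=2: →1(W) only, which is W, so L
n=3: →2(L), so W
n=4: →2(L), so W
n=5: →4(W) only, which is W, so L
n=6: →5(L), so W
n=7: →6(W) only, which is W, so L
n=8: →7(L), so W
n=9: →8(W) only, which is W, so L
n=10: →5(L), so W
n=11: →10(W) only, which is W, so L
n=12: →11(L), so W
n=13: →12(W) only, which is W, so L
n=14: →7(L), so W
n=15: →14(W) only, which is W, so L
n=16: →15(L), so W
n=17: →16(W) only, which is W, so L
n=18: →9(L), so W
n=19: →18(W) only, which is W, so L
n=20: →19(L), so W
n=21: →20(W) only, which is W, so L
n=22: →11(L), so W
From 22, the L positions reachable in one move are: 11, 21. Any move reaching one of these is winning.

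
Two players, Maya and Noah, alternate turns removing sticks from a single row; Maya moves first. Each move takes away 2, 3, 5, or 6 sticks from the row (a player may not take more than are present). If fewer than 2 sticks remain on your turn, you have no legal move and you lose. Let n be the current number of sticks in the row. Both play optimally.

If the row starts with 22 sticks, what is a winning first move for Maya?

Remove 5, leaving 17.

Build the W/L table. Terminal = L. A non-terminal position is W if it has a move to some L; otherwise it is L.
n=0: no move → L
n=1: no move → L
n=2: →0(L), so W
n=3: →1(L), so W
n=4: →1(L), so W
n=5: →0(L), so W
n=6: →1(L), so W
n=7: →1(L), so W
n=8: →6(W), 5(W), 3(W), 2(W) — all W, so L
n=9: →7(W), 6(W), 4(W), 3(W) — all W, so L
n=10: →8(L), so W
n=11: →9(L), so W
n=12: →9(L), so W
n=13: →8(L), so W
n=14: →9(L), so W
n=15: →9(L), so W
n=16: →14(W), 13(W), 11(W), 10(W) — all W, so L
n=17: →15(W), 14(W), 12(W), 11(W) — all W, so L
n=18: →16(L), so W
n=19: →17(L), so W
n=20: →17(L), so W
n=21: →16(L), so W
n=22: →17(L), so W
From 22, the L positions reachable in one move are: 17, 16. Any move reaching one of these is winning.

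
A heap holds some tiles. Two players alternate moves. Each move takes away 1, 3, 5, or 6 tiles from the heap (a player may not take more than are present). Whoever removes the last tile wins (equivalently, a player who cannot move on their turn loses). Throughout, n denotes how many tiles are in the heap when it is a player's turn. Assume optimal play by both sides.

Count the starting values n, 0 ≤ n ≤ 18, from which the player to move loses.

Label each position W (a win for the player to move) or L (a loss). A position with no legal move is L; any other position is W exactly when some move reaches an L, and L when every move reaches a W.
n=0: no move → L
n=1: reaches L-position 0 → W
n=2: only reaches 1(W), which is W → L
n=3: reaches L-position 2 → W
n=4: only reaches 3(W), 1(W), all W → L
n=5: reaches L-position 4 → W
n=6: reaches L-position 0 → W
n=7: reaches L-position 4 → W
n=8: reaches L-position 2 → W
n=9: reaches L-position 4 → W
n=10: reaches L-position 4 → W
n=11: only reaches 10(W), 8(W), 6(W), 5(W), all W → L
n=12: reaches L-position 11 → W
n=13: only reaches 12(W), 10(W), 8(W), 7(W), all W → L
n=14: reaches L-position 13 → W
n=15: only reaches 14(W), 12(W), 10(W), 9(W), all W → L
n=16: reaches L-position 15 → W
n=17: reaches L-position 11 → W
n=18: reaches L-position 15 → W
L entries with 0 ≤ n ≤ 18: n = 0, 2, 4, 11, 13, 15; that makes 6.

6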